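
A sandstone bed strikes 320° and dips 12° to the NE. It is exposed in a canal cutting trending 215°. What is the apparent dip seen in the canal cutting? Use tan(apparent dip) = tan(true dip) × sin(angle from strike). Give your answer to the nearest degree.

12°

Angle between strike (320°) and section (215°): β = 75°.
tan α = tan 12° × sin 75° = 0.2126 × 0.9659 = 0.2053
apparent dip = arctan 0.2053 = 11.60°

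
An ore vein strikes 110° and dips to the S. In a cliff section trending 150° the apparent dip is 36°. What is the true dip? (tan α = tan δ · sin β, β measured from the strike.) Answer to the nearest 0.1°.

The section is 40° from the strike.
tan(true dip) = tan 36° / sin 40° = 1.1303
δ = arctan(1.1303) = 48.50°

48.5°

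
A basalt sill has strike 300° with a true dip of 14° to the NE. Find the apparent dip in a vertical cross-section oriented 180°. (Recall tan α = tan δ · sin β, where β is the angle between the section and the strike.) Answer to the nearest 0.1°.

Angle between strike (300°) and section (180°): β = 60°.
tan α = tan 14° × sin 60° = 0.2493 × 0.8660 = 0.2159
apparent dip = arctan 0.2159 = 12.18°

12.2°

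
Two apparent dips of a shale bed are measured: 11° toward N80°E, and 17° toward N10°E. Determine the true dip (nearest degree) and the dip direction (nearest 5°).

true dip 18°, dip direction 025°

Represent each trace as a vector plunging at its apparent dip toward its trend (east-north-up frame): v₁ = (0.967, 0.170, -0.191), v₂ = (0.166, 0.942, -0.292).
The plane normal is n = v₁ × v₂ ∝ (0.130, 0.251, 0.882).
True dip = arccos(n_z / |n|) = arccos(0.9523) = 17.8°.
Dip direction = atan2(0.130, 0.251) = 27° (azimuth of n's horizontal projection).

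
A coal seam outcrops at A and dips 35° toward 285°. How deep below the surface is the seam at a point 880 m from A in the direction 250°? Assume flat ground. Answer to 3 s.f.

505 m

The hole lies 35° from the dip direction, so the down-dip offset is 880 × cos 35° = 720.85 m.
Depth = down-dip offset × tan(dip) = 720.85 × tan 35° = 720.85 × 0.7002
Depth = 504.75 m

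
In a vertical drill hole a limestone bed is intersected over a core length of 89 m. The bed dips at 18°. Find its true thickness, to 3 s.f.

True thickness t = h · cos(dip) = 89 × cos 18°
t = 89 × 0.9511 = 84.644 m

84.6 m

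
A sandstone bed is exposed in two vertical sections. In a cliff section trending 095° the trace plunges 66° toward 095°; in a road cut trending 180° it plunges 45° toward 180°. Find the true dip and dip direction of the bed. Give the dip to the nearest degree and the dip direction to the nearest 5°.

true dip 67°, dip direction 115°

Represent each trace as a vector plunging at its apparent dip toward its trend (east-north-up frame): v₁ = (0.405, -0.035, -0.914), v₂ = (0.000, -0.707, -0.707).
Cross product v₁ × v₂ gives the pole to the plane: n ∝ (0.621, -0.287, 0.287).
True dip = arccos(n_z / |n|) = arccos(0.3864) = 67.3°.
The horizontal component of n points toward azimuth atan2(n_x, n_y) = 115°, the dip direction.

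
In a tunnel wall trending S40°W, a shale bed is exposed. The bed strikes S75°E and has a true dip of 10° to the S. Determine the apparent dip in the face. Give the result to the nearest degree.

The strike is S75°E and the section trends S40°W; the acute angle between them is β = 65°.
tan α = tan 10° × sin 65° = 0.1763 × 0.9063 = 0.1598
apparent dip = arctan 0.1598 = 9.08°

9°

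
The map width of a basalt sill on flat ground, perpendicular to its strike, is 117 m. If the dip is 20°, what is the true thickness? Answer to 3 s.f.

True thickness t = w · sin(dip) = 117 × sin 20°
t = 117 × 0.3420 = 40.016 m

40.0 m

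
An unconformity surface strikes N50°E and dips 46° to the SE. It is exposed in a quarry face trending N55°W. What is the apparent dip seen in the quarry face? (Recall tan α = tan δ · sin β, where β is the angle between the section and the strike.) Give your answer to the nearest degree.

45°

The strike is N50°E and the section trends N55°W; the acute angle between them is β = 75°.
tan α = tan 46° × sin 75° = 1.0355 × 0.9659 = 1.0002
α = arctan(1.0002) = 45.01°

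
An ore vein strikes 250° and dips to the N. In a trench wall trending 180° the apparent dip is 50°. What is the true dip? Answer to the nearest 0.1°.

β = acute angle between strike 250° and section 180° = 70°.
tan(true dip) = tan 50° / sin 70° = 1.2682
δ = arctan(1.2682) = 51.74°

51.7°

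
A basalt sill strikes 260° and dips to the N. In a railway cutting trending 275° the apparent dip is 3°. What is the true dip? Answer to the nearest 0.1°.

11.4°

The section is 15° from the strike.
tan δ = tan α / sin β = tan 3° / sin 15° = 0.0524 / 0.2588 = 0.2025
δ = arctan(0.2025) = 11.45°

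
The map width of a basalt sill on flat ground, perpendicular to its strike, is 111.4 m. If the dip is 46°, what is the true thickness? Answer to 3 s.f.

True thickness t = w · sin(dip) = 111.4 × sin 46°
t = 111.4 × 0.7193 = 80.134 m

80.1 m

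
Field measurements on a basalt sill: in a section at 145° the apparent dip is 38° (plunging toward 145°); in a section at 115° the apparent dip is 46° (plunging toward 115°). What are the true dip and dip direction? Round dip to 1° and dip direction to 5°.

The two traces are lines in the plane: v₁ = (sin 145°·cos 38°, cos 145°·cos 38°, −sin 38°), v₂ = (sin 115°·cos 46°, cos 115°·cos 46°, −sin 46°).
n = v₁ × v₂ = (0.284, -0.062, 0.274) (taken with n_z > 0).
Dip δ = arctan(|n_h|/n_z) = arctan(0.290/0.274) = 46.7°.
Dip direction = atan2(0.284, -0.062) = 102° (azimuth of n's horizontal projection).

true dip 47°, dip direction 100°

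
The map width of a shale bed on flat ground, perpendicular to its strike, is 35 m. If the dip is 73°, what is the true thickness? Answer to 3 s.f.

33.5 m

True thickness t = w · sin(dip) = 35 × sin 73°
t = 35 × 0.9563 = 33.471 m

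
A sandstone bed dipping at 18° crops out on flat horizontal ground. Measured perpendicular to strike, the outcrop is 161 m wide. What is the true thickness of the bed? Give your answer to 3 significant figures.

49.8 m

True thickness t = w · sin(dip) = 161 × sin 18°
t = 161 × 0.3090 = 49.752 m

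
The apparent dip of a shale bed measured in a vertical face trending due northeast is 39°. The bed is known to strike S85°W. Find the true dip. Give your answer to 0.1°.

51.6°

The section is 40° from the strike.
tan δ = tan α / sin β = tan 39° / sin 40° = 0.8098 / 0.6428 = 1.2598
δ = arctan(1.2598) = 51.56°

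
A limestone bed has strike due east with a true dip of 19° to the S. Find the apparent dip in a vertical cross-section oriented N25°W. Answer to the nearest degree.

17°

Angle between strike (due east) and section (N25°W): β = 65°.
tan α = tan 19° × sin 65° = 0.3443 × 0.9063 = 0.3121
α = arctan(0.3121) = 17.33°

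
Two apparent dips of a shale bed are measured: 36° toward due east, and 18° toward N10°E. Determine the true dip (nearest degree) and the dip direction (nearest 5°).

Each apparent-dip line lies in the plane. As unit vectors (x east, y north, z up), v₁ plunges 36°→due east and v₂ plunges 18°→N10°E.
The plane normal is n = v₁ × v₂ ∝ (0.551, 0.153, 0.758).
True dip = arccos(n_z / |n|) = arccos(0.7984) = 37.0°.
Dip direction = azimuth of (n_x, n_y) = atan2(0.551, 0.153) = 74°.

true dip 37°, dip direction 075°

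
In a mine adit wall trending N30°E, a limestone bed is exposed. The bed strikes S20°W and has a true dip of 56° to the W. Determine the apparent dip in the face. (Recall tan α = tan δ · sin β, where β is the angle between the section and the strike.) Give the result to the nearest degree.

The strike is S20°W and the section trends N30°E; the acute angle between them is β = 10°.
tan α = tan 56° × sin 10° = 1.4826 × 0.1736 = 0.2574
apparent dip = arctan 0.2574 = 14.44°

14°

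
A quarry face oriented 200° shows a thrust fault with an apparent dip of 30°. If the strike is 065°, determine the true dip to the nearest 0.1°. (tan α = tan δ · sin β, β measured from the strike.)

The section is 45° from the strike.
tan(true dip) = tan 30° / sin 45° = 0.8165
δ = arctan(0.8165) = 39.23°

39.2°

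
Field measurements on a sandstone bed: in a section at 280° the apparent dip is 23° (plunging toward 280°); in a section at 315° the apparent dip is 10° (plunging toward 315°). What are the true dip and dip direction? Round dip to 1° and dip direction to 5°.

Represent each trace as a vector plunging at its apparent dip toward its trend (east-north-up frame): v₁ = (-0.907, 0.160, -0.391), v₂ = (-0.696, 0.696, -0.174).
The plane normal is n = v₁ × v₂ ∝ (-0.244, -0.115, 0.520).
Dip δ = arctan(|n_h|/n_z) = arctan(0.270/0.520) = 27.4°.
Dip direction = atan2(-0.244, -0.115) = 245° (azimuth of n's horizontal projection).

true dip 27°, dip direction 245°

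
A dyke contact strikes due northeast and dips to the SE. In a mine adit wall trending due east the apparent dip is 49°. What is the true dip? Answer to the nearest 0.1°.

β = acute angle between strike due northeast and section due east = 45°.
tan(true dip) = tan 49° / sin 45° = 1.6269
true dip = arctan 1.6269 = 58.42°

58.4°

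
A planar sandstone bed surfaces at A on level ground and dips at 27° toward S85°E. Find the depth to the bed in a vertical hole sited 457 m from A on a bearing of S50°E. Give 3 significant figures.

191 m

The hole lies 35° from the dip direction, so the down-dip offset is 457 × cos 35° = 374.35 m.
Depth = down-dip offset × tan(dip) = 374.35 × tan 27° = 374.35 × 0.5095
Depth = 190.74 m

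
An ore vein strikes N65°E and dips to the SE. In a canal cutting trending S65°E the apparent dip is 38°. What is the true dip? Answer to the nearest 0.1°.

45.6°

β = acute angle between strike N65°E and section S65°E = 50°.
tan(true dip) = tan 38° / sin 50° = 1.0199
true dip = arctan 1.0199 = 45.56°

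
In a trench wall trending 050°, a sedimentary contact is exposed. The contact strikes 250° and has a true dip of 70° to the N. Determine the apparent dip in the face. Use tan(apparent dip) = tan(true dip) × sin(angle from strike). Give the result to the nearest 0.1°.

43.2°

The strike is 250° and the section trends 050°; the acute angle between them is β = 20°.
tan α = tan 70° × sin 20° = 2.7475 × 0.3420 = 0.9397
α = arctan(0.9397) = 43.22°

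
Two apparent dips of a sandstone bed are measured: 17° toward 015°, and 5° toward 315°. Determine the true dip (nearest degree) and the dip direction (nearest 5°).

true dip 17°, dip direction 030°

The two traces are lines in the plane: v₁ = (sin 15°·cos 17°, cos 15°·cos 17°, −sin 17°), v₂ = (sin 315°·cos 5°, cos 315°·cos 5°, −sin 5°).
n = v₁ × v₂ = (0.125, 0.228, 0.825) (taken with n_z > 0).
Dip δ = arctan(|n_h|/n_z) = arctan(0.260/0.825) = 17.5°.
Dip direction = azimuth of (n_x, n_y) = atan2(0.125, 0.228) = 29°.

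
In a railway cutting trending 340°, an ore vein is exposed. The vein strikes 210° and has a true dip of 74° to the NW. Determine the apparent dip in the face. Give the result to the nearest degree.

Angle between strike (210°) and section (340°): β = 50°.
tan(apparent dip) = tan 74° · sin 50° = 2.6715
apparent dip = arctan 2.6715 = 69.48°

69°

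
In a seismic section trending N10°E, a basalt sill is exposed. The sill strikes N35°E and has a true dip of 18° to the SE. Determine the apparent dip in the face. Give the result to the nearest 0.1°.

Angle between strike (N35°E) and section (N10°E): β = 25°.
tan(apparent dip) = tan 18° · sin 25° = 0.1373
α = arctan(0.1373) = 7.82°

7.8°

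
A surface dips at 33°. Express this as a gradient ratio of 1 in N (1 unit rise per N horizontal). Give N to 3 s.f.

1 : N means tan θ = 1/N, so N = 1/tan 33° = 1/0.6494

1 in 1.54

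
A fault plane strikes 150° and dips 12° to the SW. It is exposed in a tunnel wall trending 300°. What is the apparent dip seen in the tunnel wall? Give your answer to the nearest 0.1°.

The strike is 150° and the section trends 300°; the acute angle between them is β = 30°.
tan(apparent dip) = tan 12° · sin 30° = 0.1063
α = arctan(0.1063) = 6.07°

6.1°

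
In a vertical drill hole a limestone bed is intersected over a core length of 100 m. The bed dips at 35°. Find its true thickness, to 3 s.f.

True thickness t = h · cos(dip) = 100 × cos 35°
t = 100 × 0.8192 = 81.915 m

81.9 m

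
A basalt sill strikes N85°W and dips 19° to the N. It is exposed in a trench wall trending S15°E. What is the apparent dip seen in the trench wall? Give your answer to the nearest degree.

18°

Angle between strike (N85°W) and section (S15°E): β = 70°.
tan(apparent dip) = tan 19° · sin 70° = 0.3236
α = arctan(0.3236) = 17.93°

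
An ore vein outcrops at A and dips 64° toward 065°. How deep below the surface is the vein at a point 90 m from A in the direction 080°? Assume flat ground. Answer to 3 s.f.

178 m

The hole lies 15° from the dip direction, so the down-dip offset is 90 × cos 15° = 86.93 m.
Depth = down-dip offset × tan(dip) = 86.93 × tan 64° = 86.93 × 2.0503
Depth = 178.24 m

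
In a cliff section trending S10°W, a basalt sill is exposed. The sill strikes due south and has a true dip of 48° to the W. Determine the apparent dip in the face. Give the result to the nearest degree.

11°

Angle between strike (due south) and section (S10°W): β = 10°.
tan α = tan 48° × sin 10° = 1.1106 × 0.1736 = 0.1929
apparent dip = arctan 0.1929 = 10.92°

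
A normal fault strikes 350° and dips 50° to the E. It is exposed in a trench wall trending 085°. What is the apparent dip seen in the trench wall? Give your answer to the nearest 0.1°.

Angle between strike (350°) and section (085°): β = 85°.
tan(apparent dip) = tan 50° · sin 85° = 1.1872
apparent dip = arctan 1.1872 = 49.89°

49.9°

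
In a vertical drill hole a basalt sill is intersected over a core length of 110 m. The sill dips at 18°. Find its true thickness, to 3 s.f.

True thickness t = h · cos(dip) = 110 × cos 18°
t = 110 × 0.9511 = 104.616 m

105 m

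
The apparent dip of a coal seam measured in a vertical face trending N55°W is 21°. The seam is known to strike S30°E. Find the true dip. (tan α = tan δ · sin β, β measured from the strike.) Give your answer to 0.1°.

42.2°

The section is 25° from the strike.
tan δ = tan α / sin β = tan 21° / sin 25° = 0.3839 / 0.4226 = 0.9083
true dip = arctan 0.9083 = 42.25°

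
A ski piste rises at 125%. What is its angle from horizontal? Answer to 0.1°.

51.3°

tan θ = 125/100 = 1.2500
θ = arctan(1.2500) = 51.34°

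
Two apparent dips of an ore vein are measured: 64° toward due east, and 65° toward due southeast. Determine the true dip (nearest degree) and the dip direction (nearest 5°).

true dip 66°, dip direction 115°

The two traces are lines in the plane: v₁ = (sin 90°·cos 64°, cos 90°·cos 64°, −sin 64°), v₂ = (sin 135°·cos 65°, cos 135°·cos 65°, −sin 65°).
The plane normal is n = v₁ × v₂ ∝ (0.269, -0.129, 0.131).
True dip = arccos(n_z / |n|) = arccos(0.4026) = 66.3°.
The horizontal component of n points toward azimuth atan2(n_x, n_y) = 116°, the dip direction.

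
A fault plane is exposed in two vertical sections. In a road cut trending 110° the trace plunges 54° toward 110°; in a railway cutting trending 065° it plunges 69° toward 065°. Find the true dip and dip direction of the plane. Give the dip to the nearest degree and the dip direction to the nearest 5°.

true dip 70°, dip direction 050°

The two traces are lines in the plane: v₁ = (sin 110°·cos 54°, cos 110°·cos 54°, −sin 54°), v₂ = (sin 65°·cos 69°, cos 65°·cos 69°, −sin 69°).
The plane normal is n = v₁ × v₂ ∝ (0.310, 0.253, 0.149).
True dip = arccos(n_z / |n|) = arccos(0.3488) = 69.6°.
Dip direction = azimuth of (n_x, n_y) = atan2(0.310, 0.253) = 51°.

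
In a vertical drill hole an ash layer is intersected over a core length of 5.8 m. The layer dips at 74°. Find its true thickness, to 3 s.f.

True thickness t = h · cos(dip) = 5.8 × cos 74°
t = 5.8 × 0.2756 = 1.599 m

1.60 m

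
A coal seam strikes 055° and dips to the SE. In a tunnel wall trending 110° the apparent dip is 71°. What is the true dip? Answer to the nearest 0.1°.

74.2°

The section is 55° from the strike.
tan δ = tan α / sin β = tan 71° / sin 55° = 2.9042 / 0.8192 = 3.5454
true dip = arctan 3.5454 = 74.25°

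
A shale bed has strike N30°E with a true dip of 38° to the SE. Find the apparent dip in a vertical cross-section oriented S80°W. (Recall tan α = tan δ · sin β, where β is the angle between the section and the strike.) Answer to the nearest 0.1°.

30.9°

The strike is N30°E and the section trends S80°W; the acute angle between them is β = 50°.
tan α = tan 38° × sin 50° = 0.7813 × 0.7660 = 0.5985
apparent dip = arctan 0.5985 = 30.90°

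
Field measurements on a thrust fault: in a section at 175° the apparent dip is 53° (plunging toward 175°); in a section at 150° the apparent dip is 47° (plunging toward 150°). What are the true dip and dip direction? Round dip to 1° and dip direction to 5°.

Represent each trace as a vector plunging at its apparent dip toward its trend (east-north-up frame): v₁ = (0.052, -0.600, -0.799), v₂ = (0.341, -0.591, -0.731).
Cross product v₁ × v₂ gives the pole to the plane: n ∝ (-0.033, -0.234, 0.173).
True dip = arccos(n_z / |n|) = arccos(0.5917) = 53.7°.
Dip direction = azimuth of (n_x, n_y) = atan2(-0.033, -0.234) = 188°.

true dip 54°, dip direction 190°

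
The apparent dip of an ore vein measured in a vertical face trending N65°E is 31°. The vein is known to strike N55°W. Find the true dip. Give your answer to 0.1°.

34.8°

The section is 60° from the strike.
tan δ = tan α / sin β = tan 31° / sin 60° = 0.6009 / 0.8660 = 0.6938
true dip = arctan 0.6938 = 34.75°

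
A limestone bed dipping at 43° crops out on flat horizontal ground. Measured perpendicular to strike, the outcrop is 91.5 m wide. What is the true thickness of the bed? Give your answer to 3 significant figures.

62.4 m

True thickness t = w · sin(dip) = 91.5 × sin 43°
t = 91.5 × 0.6820 = 62.403 m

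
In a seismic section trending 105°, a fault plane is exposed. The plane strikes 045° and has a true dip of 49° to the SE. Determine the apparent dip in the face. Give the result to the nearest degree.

45°

The section lies 60° from the strike.
tan α = tan 49° × sin 60° = 1.1504 × 0.8660 = 0.9962
apparent dip = arctan 0.9962 = 44.89°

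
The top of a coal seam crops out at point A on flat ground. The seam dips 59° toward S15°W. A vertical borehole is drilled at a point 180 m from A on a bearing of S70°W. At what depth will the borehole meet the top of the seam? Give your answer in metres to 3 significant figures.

The hole lies 55° from the dip direction, so the down-dip offset is 180 × cos 55° = 103.24 m.
Depth = down-dip offset × tan(dip) = 103.24 × tan 59° = 103.24 × 1.6643
Depth = 171.83 m

172 m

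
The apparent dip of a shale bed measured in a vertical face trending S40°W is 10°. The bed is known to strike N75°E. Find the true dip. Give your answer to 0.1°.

17.1°

The section is 35° from the strike.
tan δ = tan α / sin β = tan 10° / sin 35° = 0.1763 / 0.5736 = 0.3074
true dip = arctan 0.3074 = 17.09°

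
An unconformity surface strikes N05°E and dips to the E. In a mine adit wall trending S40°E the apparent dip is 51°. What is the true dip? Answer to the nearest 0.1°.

60.2°

The section is 45° from the strike.
tan(true dip) = tan 51° / sin 45° = 1.7464
δ = arctan(1.7464) = 60.20°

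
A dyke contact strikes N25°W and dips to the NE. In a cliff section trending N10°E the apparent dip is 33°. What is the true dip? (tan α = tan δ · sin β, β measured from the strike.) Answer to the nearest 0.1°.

The section is 35° from the strike.
tan(true dip) = tan 33° / sin 35° = 1.1322
true dip = arctan 1.1322 = 48.55°

48.5°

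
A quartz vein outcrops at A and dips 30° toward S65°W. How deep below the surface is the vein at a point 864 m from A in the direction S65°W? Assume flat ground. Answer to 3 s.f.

499 m

The hole is directly down-dip from the outcrop, so the down-dip offset is 864 m.
Depth = down-dip offset × tan(dip) = 864.00 × tan 30° = 864.00 × 0.5774
Depth = 498.83 m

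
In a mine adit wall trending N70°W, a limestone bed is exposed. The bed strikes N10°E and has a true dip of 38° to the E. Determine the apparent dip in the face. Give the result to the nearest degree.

The strike is N10°E and the section trends N70°W; the acute angle between them is β = 80°.
tan(apparent dip) = tan 38° · sin 80° = 0.7694
apparent dip = arctan 0.7694 = 37.58°

38°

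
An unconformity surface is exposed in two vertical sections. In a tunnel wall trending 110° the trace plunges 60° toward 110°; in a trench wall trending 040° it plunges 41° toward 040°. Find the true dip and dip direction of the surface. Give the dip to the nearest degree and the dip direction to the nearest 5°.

true dip 60°, dip direction 100°

Each apparent-dip line lies in the plane. As unit vectors (x east, y north, z up), v₁ plunges 60°→110° and v₂ plunges 41°→040°.
n = v₁ × v₂ = (0.613, -0.112, 0.355) (taken with n_z > 0).
tan δ = √(n_x²+n_y²)/n_z = 0.623/0.355, so δ = 60.4°.
Dip direction = atan2(0.613, -0.112) = 100° (azimuth of n's horizontal projection).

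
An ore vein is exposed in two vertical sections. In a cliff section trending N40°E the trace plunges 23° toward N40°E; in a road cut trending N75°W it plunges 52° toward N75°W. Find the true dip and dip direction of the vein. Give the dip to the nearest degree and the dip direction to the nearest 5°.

true dip 59°, dip direction 325°

The two traces are lines in the plane: v₁ = (sin 40°·cos 23°, cos 40°·cos 23°, −sin 23°), v₂ = (sin 285°·cos 52°, cos 285°·cos 52°, −sin 52°).
The plane normal is n = v₁ × v₂ ∝ (-0.493, 0.699, 0.514).
True dip = arccos(n_z / |n|) = arccos(0.5148) = 59.0°.
Dip direction = azimuth of (n_x, n_y) = atan2(-0.493, 0.699) = 325°.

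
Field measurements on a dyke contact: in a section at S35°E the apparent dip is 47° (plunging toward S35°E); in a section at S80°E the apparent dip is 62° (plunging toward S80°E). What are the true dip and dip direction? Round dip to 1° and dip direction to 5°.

true dip 62°, dip direction 090°

Each apparent-dip line lies in the plane. As unit vectors (x east, y north, z up), v₁ plunges 47°→S35°E and v₂ plunges 62°→S80°E.
n = v₁ × v₂ = (0.434, 0.007, 0.226) (taken with n_z > 0).
True dip = arccos(n_z / |n|) = arccos(0.4628) = 62.4°.
Dip direction = atan2(0.434, 0.007) = 89° (azimuth of n's horizontal projection).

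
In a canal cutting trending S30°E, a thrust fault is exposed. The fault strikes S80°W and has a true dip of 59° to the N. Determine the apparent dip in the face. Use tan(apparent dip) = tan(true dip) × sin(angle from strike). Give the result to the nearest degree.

57°

Angle between strike (S80°W) and section (S30°E): β = 70°.
tan(apparent dip) = tan 59° · sin 70° = 1.5639
apparent dip = arctan 1.5639 = 57.40°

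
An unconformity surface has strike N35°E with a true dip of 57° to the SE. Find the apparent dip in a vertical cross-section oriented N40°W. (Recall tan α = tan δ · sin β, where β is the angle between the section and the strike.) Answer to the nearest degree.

Angle between strike (N35°E) and section (N40°W): β = 75°.
tan α = tan 57° × sin 75° = 1.5399 × 0.9659 = 1.4874
α = arctan(1.4874) = 56.09°

56°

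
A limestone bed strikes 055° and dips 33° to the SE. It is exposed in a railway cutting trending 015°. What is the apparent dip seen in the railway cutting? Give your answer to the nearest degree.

The strike is 055° and the section trends 015°; the acute angle between them is β = 40°.
tan α = tan 33° × sin 40° = 0.6494 × 0.6428 = 0.4174
apparent dip = arctan 0.4174 = 22.66°

23°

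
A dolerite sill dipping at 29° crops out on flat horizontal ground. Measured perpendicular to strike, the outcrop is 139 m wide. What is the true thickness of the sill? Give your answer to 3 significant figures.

True thickness t = w · sin(dip) = 139 × sin 29°
t = 139 × 0.4848 = 67.389 m

67.4 m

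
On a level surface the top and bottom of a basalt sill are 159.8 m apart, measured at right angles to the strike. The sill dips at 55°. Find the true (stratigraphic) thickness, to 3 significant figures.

True thickness t = w · sin(dip) = 159.8 × sin 55°
t = 159.8 × 0.8192 = 130.900 m

131 m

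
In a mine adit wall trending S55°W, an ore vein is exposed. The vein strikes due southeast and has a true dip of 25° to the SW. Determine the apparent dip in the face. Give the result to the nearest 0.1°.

The section lies 80° from the strike.
tan(apparent dip) = tan 25° · sin 80° = 0.4592
α = arctan(0.4592) = 24.67°

24.7°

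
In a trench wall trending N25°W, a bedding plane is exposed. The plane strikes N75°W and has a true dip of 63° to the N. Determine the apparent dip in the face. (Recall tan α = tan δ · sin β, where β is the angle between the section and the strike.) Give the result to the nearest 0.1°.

The strike is N75°W and the section trends N25°W; the acute angle between them is β = 50°.
tan(apparent dip) = tan 63° · sin 50° = 1.5034
apparent dip = arctan 1.5034 = 56.37°

56.4°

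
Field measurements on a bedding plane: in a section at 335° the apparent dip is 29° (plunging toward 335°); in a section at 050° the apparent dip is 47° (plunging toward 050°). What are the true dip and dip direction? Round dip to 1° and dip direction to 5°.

true dip 48°, dip direction 035°

Represent each trace as a vector plunging at its apparent dip toward its trend (east-north-up frame): v₁ = (-0.370, 0.793, -0.485), v₂ = (0.522, 0.438, -0.731).
Cross product v₁ × v₂ gives the pole to the plane: n ∝ (0.367, 0.524, 0.576).
Dip δ = arctan(|n_h|/n_z) = arctan(0.640/0.576) = 48.0°.
Dip direction = azimuth of (n_x, n_y) = atan2(0.367, 0.524) = 35°.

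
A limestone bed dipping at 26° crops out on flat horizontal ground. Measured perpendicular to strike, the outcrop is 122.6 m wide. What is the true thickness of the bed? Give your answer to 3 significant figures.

True thickness t = w · sin(dip) = 122.6 × sin 26°
t = 122.6 × 0.4384 = 53.744 m

53.7 m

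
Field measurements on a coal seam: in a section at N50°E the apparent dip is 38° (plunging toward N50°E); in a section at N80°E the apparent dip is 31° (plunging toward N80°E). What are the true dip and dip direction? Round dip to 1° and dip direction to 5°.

Each apparent-dip line lies in the plane. As unit vectors (x east, y north, z up), v₁ plunges 38°→N50°E and v₂ plunges 31°→N80°E.
n = v₁ × v₂ = (0.169, 0.209, 0.338) (taken with n_z > 0).
Dip δ = arctan(|n_h|/n_z) = arctan(0.269/0.338) = 38.5°.
Dip direction = azimuth of (n_x, n_y) = atan2(0.169, 0.209) = 39°.

true dip 39°, dip direction 040°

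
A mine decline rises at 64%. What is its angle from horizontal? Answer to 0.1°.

tan θ = 64/100 = 0.6400
θ = arctan(0.6400) = 32.62°

32.6°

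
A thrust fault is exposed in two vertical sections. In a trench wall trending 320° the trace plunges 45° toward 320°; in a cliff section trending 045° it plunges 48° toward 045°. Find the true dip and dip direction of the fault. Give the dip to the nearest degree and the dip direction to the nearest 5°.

true dip 55°, dip direction 005°

Each apparent-dip line lies in the plane. As unit vectors (x east, y north, z up), v₁ plunges 45°→320° and v₂ plunges 48°→045°.
The plane normal is n = v₁ × v₂ ∝ (0.068, 0.672, 0.471).
True dip = arccos(n_z / |n|) = arccos(0.5721) = 55.1°.
Dip direction = atan2(0.068, 0.672) = 6° (azimuth of n's horizontal projection).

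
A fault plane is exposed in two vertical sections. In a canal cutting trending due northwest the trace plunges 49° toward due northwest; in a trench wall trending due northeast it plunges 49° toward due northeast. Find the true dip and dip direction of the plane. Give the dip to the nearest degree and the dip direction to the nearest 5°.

true dip 58°, dip direction 000°

Each apparent-dip line lies in the plane. As unit vectors (x east, y north, z up), v₁ plunges 49°→due northwest and v₂ plunges 49°→due northeast.
n = v₁ × v₂ = (-0.000, 0.700, 0.430) (taken with n_z > 0).
tan δ = √(n_x²+n_y²)/n_z = 0.700/0.430, so δ = 58.4°.
The horizontal component of n points toward azimuth atan2(n_x, n_y) = 360°, the dip direction.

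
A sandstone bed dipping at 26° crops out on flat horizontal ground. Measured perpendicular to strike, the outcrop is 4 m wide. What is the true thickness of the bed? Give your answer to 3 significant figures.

True thickness t = w · sin(dip) = 4 × sin 26°
t = 4 × 0.4384 = 1.753 m

1.75 m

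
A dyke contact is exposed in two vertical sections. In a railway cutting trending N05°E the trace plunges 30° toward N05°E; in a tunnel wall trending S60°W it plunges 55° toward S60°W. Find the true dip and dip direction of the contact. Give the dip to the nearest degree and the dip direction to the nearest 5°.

true dip 66°, dip direction 290°

The two traces are lines in the plane: v₁ = (sin 5°·cos 30°, cos 5°·cos 30°, −sin 30°), v₂ = (sin 240°·cos 55°, cos 240°·cos 55°, −sin 55°).
The plane normal is n = v₁ × v₂ ∝ (-0.850, 0.310, 0.407).
True dip = arccos(n_z / |n|) = arccos(0.4101) = 65.8°.
The horizontal component of n points toward azimuth atan2(n_x, n_y) = 290°, the dip direction.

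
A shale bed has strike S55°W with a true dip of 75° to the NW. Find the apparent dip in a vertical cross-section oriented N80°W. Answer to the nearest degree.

Angle between strike (S55°W) and section (N80°W): β = 45°.
tan α = tan 75° × sin 45° = 3.7321 × 0.7071 = 2.6390
apparent dip = arctan 2.6390 = 69.25°

69°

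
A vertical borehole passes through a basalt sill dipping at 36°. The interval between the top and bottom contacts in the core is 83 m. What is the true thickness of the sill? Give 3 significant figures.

67.1 m

True thickness t = h · cos(dip) = 83 × cos 36°
t = 83 × 0.8090 = 67.148 m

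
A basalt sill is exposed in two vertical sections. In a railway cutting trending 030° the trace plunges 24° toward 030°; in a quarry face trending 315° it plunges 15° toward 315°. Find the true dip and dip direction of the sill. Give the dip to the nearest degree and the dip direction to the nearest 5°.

Each apparent-dip line lies in the plane. As unit vectors (x east, y north, z up), v₁ plunges 24°→030° and v₂ plunges 15°→315°.
The plane normal is n = v₁ × v₂ ∝ (0.073, 0.396, 0.852).
Dip δ = arctan(|n_h|/n_z) = arctan(0.403/0.852) = 25.3°.
The horizontal component of n points toward azimuth atan2(n_x, n_y) = 10°, the dip direction.

true dip 25°, dip direction 010°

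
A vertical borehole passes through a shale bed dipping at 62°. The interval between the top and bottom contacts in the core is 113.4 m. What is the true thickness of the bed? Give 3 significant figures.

53.2 m

True thickness t = h · cos(dip) = 113.4 × cos 62°
t = 113.4 × 0.4695 = 53.238 m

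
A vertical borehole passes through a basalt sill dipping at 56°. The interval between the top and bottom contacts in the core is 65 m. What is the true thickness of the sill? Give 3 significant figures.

True thickness t = h · cos(dip) = 65 × cos 56°
t = 65 × 0.5592 = 36.348 m

36.3 m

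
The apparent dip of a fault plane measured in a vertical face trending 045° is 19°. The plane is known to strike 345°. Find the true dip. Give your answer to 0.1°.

β = acute angle between strike 345° and section 045° = 60°.
tan(true dip) = tan 19° / sin 60° = 0.3976
δ = arctan(0.3976) = 21.68°

21.7°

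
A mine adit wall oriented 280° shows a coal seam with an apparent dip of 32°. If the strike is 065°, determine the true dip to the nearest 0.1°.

The section is 35° from the strike.
tan(true dip) = tan 32° / sin 35° = 1.0894
true dip = arctan 1.0894 = 47.45°

47.5°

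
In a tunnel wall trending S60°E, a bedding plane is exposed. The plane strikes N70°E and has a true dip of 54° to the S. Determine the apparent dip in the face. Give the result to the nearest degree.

47°

Angle between strike (N70°E) and section (S60°E): β = 50°.
tan(apparent dip) = tan 54° · sin 50° = 1.0544
α = arctan(1.0544) = 46.52°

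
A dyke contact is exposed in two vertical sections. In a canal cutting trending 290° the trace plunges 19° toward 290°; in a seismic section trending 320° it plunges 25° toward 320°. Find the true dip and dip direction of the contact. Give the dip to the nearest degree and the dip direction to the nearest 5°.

true dip 26°, dip direction 335°

Each apparent-dip line lies in the plane. As unit vectors (x east, y north, z up), v₁ plunges 19°→290° and v₂ plunges 25°→320°.
Cross product v₁ × v₂ gives the pole to the plane: n ∝ (-0.089, 0.186, 0.428).
tan δ = √(n_x²+n_y²)/n_z = 0.206/0.428, so δ = 25.7°.
The horizontal component of n points toward azimuth atan2(n_x, n_y) = 334°, the dip direction.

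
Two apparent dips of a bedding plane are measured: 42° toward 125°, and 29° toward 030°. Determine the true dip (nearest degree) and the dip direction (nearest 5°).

true dip 48°, dip direction 090°

Each apparent-dip line lies in the plane. As unit vectors (x east, y north, z up), v₁ plunges 42°→125° and v₂ plunges 29°→030°.
Cross product v₁ × v₂ gives the pole to the plane: n ∝ (0.713, 0.003, 0.647).
True dip = arccos(n_z / |n|) = arccos(0.6720) = 47.8°.
Dip direction = azimuth of (n_x, n_y) = atan2(0.713, 0.003) = 90°.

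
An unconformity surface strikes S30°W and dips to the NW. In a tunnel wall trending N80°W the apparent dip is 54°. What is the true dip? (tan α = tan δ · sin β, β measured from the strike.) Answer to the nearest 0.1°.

55.7°

β = acute angle between strike S30°W and section N80°W = 70°.
tan δ = tan α / sin β = tan 54° / sin 70° = 1.3764 / 0.9397 = 1.4647
true dip = arctan 1.4647 = 55.68°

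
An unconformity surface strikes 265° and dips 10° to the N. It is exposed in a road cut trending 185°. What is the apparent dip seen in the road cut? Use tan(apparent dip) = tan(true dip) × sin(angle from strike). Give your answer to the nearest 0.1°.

The strike is 265° and the section trends 185°; the acute angle between them is β = 80°.
tan(apparent dip) = tan 10° · sin 80° = 0.1736
α = arctan(0.1736) = 9.85°

9.9°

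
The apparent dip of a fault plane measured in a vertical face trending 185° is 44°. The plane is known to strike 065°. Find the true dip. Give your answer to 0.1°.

The section is 60° from the strike.
tan δ = tan α / sin β = tan 44° / sin 60° = 0.9657 / 0.8660 = 1.1151
true dip = arctan 1.1151 = 48.11°

48.1°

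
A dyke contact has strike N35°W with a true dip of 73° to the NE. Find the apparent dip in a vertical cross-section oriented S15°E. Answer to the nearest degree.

The section lies 20° from the strike.
tan α = tan 73° × sin 20° = 3.2709 × 0.3420 = 1.1187
α = arctan(1.1187) = 48.21°

48°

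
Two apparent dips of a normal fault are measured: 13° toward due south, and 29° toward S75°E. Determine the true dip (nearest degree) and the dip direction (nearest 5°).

Represent each trace as a vector plunging at its apparent dip toward its trend (east-north-up frame): v₁ = (0.000, -0.974, -0.225), v₂ = (0.845, -0.226, -0.485).
n = v₁ × v₂ = (0.421, -0.190, 0.823) (taken with n_z > 0).
True dip = arccos(n_z / |n|) = arccos(0.8719) = 29.3°.
Dip direction = azimuth of (n_x, n_y) = atan2(0.421, -0.190) = 114°.

true dip 29°, dip direction 115°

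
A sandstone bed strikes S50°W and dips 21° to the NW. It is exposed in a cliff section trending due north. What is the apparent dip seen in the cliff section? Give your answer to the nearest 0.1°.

16.4°

Angle between strike (S50°W) and section (due north): β = 50°.
tan(apparent dip) = tan 21° · sin 50° = 0.2941
apparent dip = arctan 0.2941 = 16.39°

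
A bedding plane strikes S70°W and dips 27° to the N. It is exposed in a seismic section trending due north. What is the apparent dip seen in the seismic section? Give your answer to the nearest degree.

26°

The strike is S70°W and the section trends due north; the acute angle between them is β = 70°.
tan(apparent dip) = tan 27° · sin 70° = 0.4788
apparent dip = arctan 0.4788 = 25.58°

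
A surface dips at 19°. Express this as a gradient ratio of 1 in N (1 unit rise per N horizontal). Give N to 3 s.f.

1 in 2.90

1 : N means tan θ = 1/N, so N = 1/tan 19° = 1/0.3443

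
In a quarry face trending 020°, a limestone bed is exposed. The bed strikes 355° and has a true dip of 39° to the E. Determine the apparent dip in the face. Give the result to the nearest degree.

19°

Angle between strike (355°) and section (020°): β = 25°.
tan α = tan 39° × sin 25° = 0.8098 × 0.4226 = 0.3422
α = arctan(0.3422) = 18.89°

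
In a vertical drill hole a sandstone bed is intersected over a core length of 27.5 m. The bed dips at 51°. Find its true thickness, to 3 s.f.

17.3 m

True thickness t = h · cos(dip) = 27.5 × cos 51°
t = 27.5 × 0.6293 = 17.306 m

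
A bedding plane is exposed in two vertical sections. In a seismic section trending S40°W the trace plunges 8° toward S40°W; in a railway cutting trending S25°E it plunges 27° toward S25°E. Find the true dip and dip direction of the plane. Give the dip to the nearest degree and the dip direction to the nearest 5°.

Represent each trace as a vector plunging at its apparent dip toward its trend (east-north-up frame): v₁ = (-0.637, -0.759, -0.139), v₂ = (0.377, -0.808, -0.454).
n = v₁ × v₂ = (0.232, -0.341, 0.800) (taken with n_z > 0).
Dip δ = arctan(|n_h|/n_z) = arctan(0.413/0.800) = 27.3°.
The horizontal component of n points toward azimuth atan2(n_x, n_y) = 146°, the dip direction.

true dip 27°, dip direction 145°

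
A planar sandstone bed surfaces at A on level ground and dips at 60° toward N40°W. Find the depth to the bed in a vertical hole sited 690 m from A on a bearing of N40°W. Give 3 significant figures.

1200 m

The hole is directly down-dip from the outcrop, so the down-dip offset is 690 m.
Depth = down-dip offset × tan(dip) = 690.00 × tan 60° = 690.00 × 1.7321
Depth = 1195.12 m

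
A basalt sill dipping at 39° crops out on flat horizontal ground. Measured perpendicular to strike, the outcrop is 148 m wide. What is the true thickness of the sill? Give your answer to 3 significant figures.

93.1 m

True thickness t = w · sin(dip) = 148 × sin 39°
t = 148 × 0.6293 = 93.139 m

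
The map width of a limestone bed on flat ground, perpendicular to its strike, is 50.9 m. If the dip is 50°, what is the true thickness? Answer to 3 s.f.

True thickness t = w · sin(dip) = 50.9 × sin 50°
t = 50.9 × 0.7660 = 38.992 m

39.0 m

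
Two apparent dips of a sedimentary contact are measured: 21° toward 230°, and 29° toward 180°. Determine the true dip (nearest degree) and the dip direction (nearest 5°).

The two traces are lines in the plane: v₁ = (sin 230°·cos 21°, cos 230°·cos 21°, −sin 21°), v₂ = (sin 180°·cos 29°, cos 180°·cos 29°, −sin 29°).
Cross product v₁ × v₂ gives the pole to the plane: n ∝ (-0.023, -0.347, 0.625).
tan δ = √(n_x²+n_y²)/n_z = 0.347/0.625, so δ = 29.1°.
The horizontal component of n points toward azimuth atan2(n_x, n_y) = 184°, the dip direction.

true dip 29°, dip direction 185°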